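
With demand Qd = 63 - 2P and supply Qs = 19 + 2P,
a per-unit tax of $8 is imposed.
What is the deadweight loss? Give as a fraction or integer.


Pre-tax equilibrium quantity: Q* = 41
Post-tax equilibrium quantity: Q_tax = 33
Reduction in quantity: Q* - Q_tax = 8
DWL = (1/2) * tax * (Q* - Q_tax)
DWL = (1/2) * 8 * 8 = 32

32


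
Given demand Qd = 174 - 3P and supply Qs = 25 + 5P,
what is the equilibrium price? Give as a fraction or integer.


At equilibrium, Qd = Qs.
174 - 3P = 25 + 5P
174 - 25 = 3P + 5P
149 = 8P
P* = 149/8 = 149/8

149/8


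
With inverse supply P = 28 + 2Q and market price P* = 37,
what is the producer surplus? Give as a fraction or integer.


Minimum supply price (at Q=0): P_min = 28
Quantity supplied at P* = 37:
Q* = (37 - 28)/2 = 9/2
PS = (1/2) * Q* * (P* - P_min)
PS = (1/2) * 9/2 * (37 - 28)
PS = (1/2) * 9/2 * 9 = 81/4

81/4


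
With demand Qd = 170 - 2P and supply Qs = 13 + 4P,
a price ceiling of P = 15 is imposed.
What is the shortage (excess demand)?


At P = 15:
Qd = 170 - 2*15 = 140
Qs = 13 + 4*15 = 73
Shortage = Qd - Qs = 140 - 73 = 67

67


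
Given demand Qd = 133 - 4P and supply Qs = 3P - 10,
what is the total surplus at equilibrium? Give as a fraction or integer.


Find equilibrium: 133 - 4P = 3P - 10
133 + 10 = 7P
P* = 143/7 = 143/7
Q* = 3*143/7 - 10 = 359/7
Inverse demand: P = 133/4 - Q/4, so P_max = 133/4
Inverse supply: P = 10/3 + Q/3, so P_min = 10/3
CS = (1/2) * 359/7 * (133/4 - 143/7) = 128881/392
PS = (1/2) * 359/7 * (143/7 - 10/3) = 128881/294
TS = CS + PS = 128881/392 + 128881/294 = 128881/168

128881/168


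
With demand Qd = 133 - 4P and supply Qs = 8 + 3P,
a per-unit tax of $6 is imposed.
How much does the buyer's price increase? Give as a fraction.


With a per-unit tax, the buyer's price increase depends on relative slopes.
Supply slope: d = 3, Demand slope: b = 4
Buyer's price increase = d * tax / (b + d)
= 3 * 6 / (4 + 3)
= 18 / 7 = 18/7

18/7


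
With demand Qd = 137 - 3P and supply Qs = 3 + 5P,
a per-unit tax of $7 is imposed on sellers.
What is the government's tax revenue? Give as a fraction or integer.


With tax on sellers, new supply: Qs' = 3 + 5(P - 7)
= 5P - 32
New equilibrium quantity:
Q_new = 589/8
Tax revenue = tax * Q_new = 7 * 589/8 = 4123/8

4123/8


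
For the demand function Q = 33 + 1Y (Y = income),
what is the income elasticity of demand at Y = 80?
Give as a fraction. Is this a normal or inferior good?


dQ/dY = 1
At Y = 80: Q = 33 + 1*80 = 113
Ey = (dQ/dY)(Y/Q) = 1 * 80 / 113 = 80/113
Since Ey > 0, this is a normal good.

80/113 (normal good)


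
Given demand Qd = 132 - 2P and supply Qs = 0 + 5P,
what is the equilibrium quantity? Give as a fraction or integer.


First find equilibrium price:
132 - 2P = 0 + 5P
P* = 132/7 = 132/7
Then substitute into demand:
Q* = 132 - 2 * 132/7 = 660/7

660/7


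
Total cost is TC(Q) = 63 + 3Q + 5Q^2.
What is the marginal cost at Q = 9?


MC = dTC/dQ = 3 + 2*5*Q
At Q = 9:
MC = 3 + 10*9
MC = 3 + 90 = 93

93


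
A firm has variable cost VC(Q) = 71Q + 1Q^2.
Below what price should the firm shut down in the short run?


AVC(Q) = VC(Q)/Q = 71 + 1Q
AVC is increasing in Q, so minimum AVC is at Q -> 0+.
Min AVC = 71
The firm should shut down if P < 71.

71


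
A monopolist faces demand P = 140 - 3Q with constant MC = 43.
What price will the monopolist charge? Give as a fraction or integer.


MR = 140 - 6Q
Set MR = MC: 140 - 6Q = 43
Q* = 97/6
Substitute into demand:
P* = 140 - 3*97/6 = 183/2

183/2


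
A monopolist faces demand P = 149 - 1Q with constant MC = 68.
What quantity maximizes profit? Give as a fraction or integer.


TR = P*Q = (149 - 1Q)Q = 149Q - 1Q^2
MR = dTR/dQ = 149 - 2Q
Set MR = MC:
149 - 2Q = 68
81 = 2Q
Q* = 81/2 = 81/2

81/2


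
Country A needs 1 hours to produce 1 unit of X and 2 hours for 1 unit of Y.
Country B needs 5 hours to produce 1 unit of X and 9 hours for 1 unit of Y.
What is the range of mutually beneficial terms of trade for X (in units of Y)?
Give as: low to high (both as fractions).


Opportunity cost of X for Country A = hours_X / hours_Y = 1/2 = 1/2 units of Y
Opportunity cost of X for Country B = hours_X / hours_Y = 5/9 = 5/9 units of Y
Terms of trade must be between the two opportunity costs.
Range: 1/2 to 5/9

1/2 to 5/9


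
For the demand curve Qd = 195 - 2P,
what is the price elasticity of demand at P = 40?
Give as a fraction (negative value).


dQ/dP = -2
At P = 40: Q = 195 - 2*40 = 115
E = (dQ/dP)(P/Q) = (-2)(40/115) = -16/23

-16/23


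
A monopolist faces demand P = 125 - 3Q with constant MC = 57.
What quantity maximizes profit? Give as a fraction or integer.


TR = P*Q = (125 - 3Q)Q = 125Q - 3Q^2
MR = dTR/dQ = 125 - 6Q
Set MR = MC:
125 - 6Q = 57
68 = 6Q
Q* = 68/6 = 34/3

34/3


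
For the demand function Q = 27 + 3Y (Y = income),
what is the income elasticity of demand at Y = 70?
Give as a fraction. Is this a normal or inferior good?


dQ/dY = 3
At Y = 70: Q = 27 + 3*70 = 237
Ey = (dQ/dY)(Y/Q) = 3 * 70 / 237 = 70/79
Since Ey > 0, this is a normal good.

70/79 (normal good)


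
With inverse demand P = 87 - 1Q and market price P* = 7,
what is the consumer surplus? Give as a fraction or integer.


Maximum willingness to pay (at Q=0): P_max = 87
Quantity demanded at P* = 7:
Q* = (87 - 7)/1 = 80
CS = (1/2) * Q* * (P_max - P*)
CS = (1/2) * 80 * (87 - 7)
CS = (1/2) * 80 * 80 = 3200

3200


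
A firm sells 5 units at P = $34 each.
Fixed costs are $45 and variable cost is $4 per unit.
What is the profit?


Total Revenue = P * Q = 34 * 5 = $170
Total Cost = FC + VC*Q = 45 + 4*5 = $65
Profit = TR - TC = 170 - 65 = $105

$105


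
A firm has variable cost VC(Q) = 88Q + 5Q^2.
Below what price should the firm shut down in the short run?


AVC(Q) = VC(Q)/Q = 88 + 5Q
AVC is increasing in Q, so minimum AVC is at Q -> 0+.
Min AVC = 88
The firm should shut down if P < 88.

88


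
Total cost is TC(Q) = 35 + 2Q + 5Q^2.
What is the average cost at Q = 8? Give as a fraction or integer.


TC(8) = 35 + 2*8 + 5*8^2
TC(8) = 35 + 16 + 320 = 371
AC = TC/Q = 371/8 = 371/8

371/8


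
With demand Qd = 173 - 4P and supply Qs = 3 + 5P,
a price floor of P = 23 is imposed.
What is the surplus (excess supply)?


At P = 23:
Qd = 173 - 4*23 = 81
Qs = 3 + 5*23 = 118
Surplus = Qs - Qd = 118 - 81 = 37

37


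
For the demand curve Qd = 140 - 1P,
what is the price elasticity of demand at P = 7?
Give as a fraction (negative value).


dQ/dP = -1
At P = 7: Q = 140 - 1*7 = 133
E = (dQ/dP)(P/Q) = (-1)(7/133) = -1/19

-1/19


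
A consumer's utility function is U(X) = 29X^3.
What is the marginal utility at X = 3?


MU = dU/dX = 29*3*X^(3-1)
MU = 87*X^2
At X = 3:
MU = 87 * 3^2
MU = 87 * 9 = 783

783


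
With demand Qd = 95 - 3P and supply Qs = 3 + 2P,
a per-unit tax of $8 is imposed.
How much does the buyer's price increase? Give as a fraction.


With a per-unit tax, the buyer's price increase depends on relative slopes.
Supply slope: d = 2, Demand slope: b = 3
Buyer's price increase = d * tax / (b + d)
= 2 * 8 / (3 + 2)
= 16 / 5 = 16/5

16/5


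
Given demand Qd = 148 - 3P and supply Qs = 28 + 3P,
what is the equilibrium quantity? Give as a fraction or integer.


First find equilibrium price:
148 - 3P = 28 + 3P
P* = 120/6 = 20
Then substitute into demand:
Q* = 148 - 3 * 20 = 88

88


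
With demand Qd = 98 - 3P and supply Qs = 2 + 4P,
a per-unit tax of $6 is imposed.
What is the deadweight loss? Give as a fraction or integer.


Pre-tax equilibrium quantity: Q* = 398/7
Post-tax equilibrium quantity: Q_tax = 326/7
Reduction in quantity: Q* - Q_tax = 72/7
DWL = (1/2) * tax * (Q* - Q_tax)
DWL = (1/2) * 6 * 72/7 = 216/7

216/7


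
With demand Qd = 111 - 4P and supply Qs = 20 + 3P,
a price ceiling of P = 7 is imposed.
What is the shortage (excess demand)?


At P = 7:
Qd = 111 - 4*7 = 83
Qs = 20 + 3*7 = 41
Shortage = Qd - Qs = 83 - 41 = 42

42


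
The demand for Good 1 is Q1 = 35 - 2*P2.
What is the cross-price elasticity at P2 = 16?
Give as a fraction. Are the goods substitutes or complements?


dQ1/dP2 = -2
At P2 = 16: Q1 = 35 - 2*16 = 3
Exy = (dQ1/dP2)(P2/Q1) = -2 * 16 / 3 = -32/3
Since Exy < 0, the goods are complements.

-32/3 (complements)


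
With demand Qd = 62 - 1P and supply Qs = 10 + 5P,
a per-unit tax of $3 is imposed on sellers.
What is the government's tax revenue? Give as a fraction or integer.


With tax on sellers, new supply: Qs' = 10 + 5(P - 3)
= 5P - 5
New equilibrium quantity:
Q_new = 305/6
Tax revenue = tax * Q_new = 3 * 305/6 = 305/2

305/2


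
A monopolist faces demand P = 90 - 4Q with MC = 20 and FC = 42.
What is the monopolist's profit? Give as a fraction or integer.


MR = MC: 90 - 8Q = 20
Q* = 35/4
P* = 90 - 4*35/4 = 55
Profit = (P* - MC)*Q* - FC
= (55 - 20)*35/4 - 42
= 35*35/4 - 42
= 1225/4 - 42 = 1057/4

1057/4


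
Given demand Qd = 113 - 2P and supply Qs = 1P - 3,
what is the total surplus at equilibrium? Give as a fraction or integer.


Find equilibrium: 113 - 2P = 1P - 3
113 + 3 = 3P
P* = 116/3 = 116/3
Q* = 1*116/3 - 3 = 107/3
Inverse demand: P = 113/2 - Q/2, so P_max = 113/2
Inverse supply: P = 3 + Q/1, so P_min = 3
CS = (1/2) * 107/3 * (113/2 - 116/3) = 11449/36
PS = (1/2) * 107/3 * (116/3 - 3) = 11449/18
TS = CS + PS = 11449/36 + 11449/18 = 11449/12

11449/12


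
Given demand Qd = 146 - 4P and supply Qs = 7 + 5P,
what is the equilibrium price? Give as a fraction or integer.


At equilibrium, Qd = Qs.
146 - 4P = 7 + 5P
146 - 7 = 4P + 5P
139 = 9P
P* = 139/9 = 139/9

139/9


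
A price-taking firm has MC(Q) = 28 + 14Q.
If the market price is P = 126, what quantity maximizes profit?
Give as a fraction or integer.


In perfect competition, profit is maximized where P = MC.
126 = 28 + 14Q
98 = 14Q
Q* = 98/14 = 7

7


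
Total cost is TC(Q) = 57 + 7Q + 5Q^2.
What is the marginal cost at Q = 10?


MC = dTC/dQ = 7 + 2*5*Q
At Q = 10:
MC = 7 + 10*10
MC = 7 + 100 = 107

107


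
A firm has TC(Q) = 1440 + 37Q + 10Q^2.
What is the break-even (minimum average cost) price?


AC(Q) = 1440/Q + 37 + 10Q
To minimize: dAC/dQ = -1440/Q^2 + 10 = 0
Q^2 = 1440/10 = 144
Q* = 12
Min AC = 1440/12 + 37 + 10*12
Min AC = 120 + 37 + 120 = 277

277


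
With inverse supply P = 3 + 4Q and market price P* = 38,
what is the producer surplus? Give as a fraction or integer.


Minimum supply price (at Q=0): P_min = 3
Quantity supplied at P* = 38:
Q* = (38 - 3)/4 = 35/4
PS = (1/2) * Q* * (P* - P_min)
PS = (1/2) * 35/4 * (38 - 3)
PS = (1/2) * 35/4 * 35 = 1225/8

1225/8


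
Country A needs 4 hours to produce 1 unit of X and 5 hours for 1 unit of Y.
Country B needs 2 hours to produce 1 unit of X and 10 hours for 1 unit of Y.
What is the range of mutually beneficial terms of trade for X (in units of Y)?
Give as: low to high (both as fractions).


Opportunity cost of X for Country A = hours_X / hours_Y = 4/5 = 4/5 units of Y
Opportunity cost of X for Country B = hours_X / hours_Y = 2/10 = 1/5 units of Y
Terms of trade must be between the two opportunity costs.
Range: 1/5 to 4/5

1/5 to 4/5


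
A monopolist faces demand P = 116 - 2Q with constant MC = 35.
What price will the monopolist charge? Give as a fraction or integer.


MR = 116 - 4Q
Set MR = MC: 116 - 4Q = 35
Q* = 81/4
Substitute into demand:
P* = 116 - 2*81/4 = 151/2

151/2


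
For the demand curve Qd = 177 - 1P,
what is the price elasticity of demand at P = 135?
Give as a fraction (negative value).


dQ/dP = -1
At P = 135: Q = 177 - 1*135 = 42
E = (dQ/dP)(P/Q) = (-1)(135/42) = -45/14

-45/14


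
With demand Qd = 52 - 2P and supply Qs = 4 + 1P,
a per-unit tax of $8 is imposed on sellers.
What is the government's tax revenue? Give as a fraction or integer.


With tax on sellers, new supply: Qs' = 4 + 1(P - 8)
= 1P - 4
New equilibrium quantity:
Q_new = 44/3
Tax revenue = tax * Q_new = 8 * 44/3 = 352/3

352/3


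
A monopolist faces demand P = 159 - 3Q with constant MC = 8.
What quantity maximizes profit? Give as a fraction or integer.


TR = P*Q = (159 - 3Q)Q = 159Q - 3Q^2
MR = dTR/dQ = 159 - 6Q
Set MR = MC:
159 - 6Q = 8
151 = 6Q
Q* = 151/6 = 151/6

151/6


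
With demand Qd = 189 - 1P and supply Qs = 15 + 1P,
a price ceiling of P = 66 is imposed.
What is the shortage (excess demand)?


At P = 66:
Qd = 189 - 1*66 = 123
Qs = 15 + 1*66 = 81
Shortage = Qd - Qs = 123 - 81 = 42

42


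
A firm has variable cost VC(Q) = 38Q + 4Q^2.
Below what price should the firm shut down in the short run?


AVC(Q) = VC(Q)/Q = 38 + 4Q
AVC is increasing in Q, so minimum AVC is at Q -> 0+.
Min AVC = 38
The firm should shut down if P < 38.

38


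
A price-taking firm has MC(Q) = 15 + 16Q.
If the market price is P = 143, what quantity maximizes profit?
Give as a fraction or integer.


In perfect competition, profit is maximized where P = MC.
143 = 15 + 16Q
128 = 16Q
Q* = 128/16 = 8

8


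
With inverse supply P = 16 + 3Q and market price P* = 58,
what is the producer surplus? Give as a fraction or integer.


Minimum supply price (at Q=0): P_min = 16
Quantity supplied at P* = 58:
Q* = (58 - 16)/3 = 14
PS = (1/2) * Q* * (P* - P_min)
PS = (1/2) * 14 * (58 - 16)
PS = (1/2) * 14 * 42 = 294

294


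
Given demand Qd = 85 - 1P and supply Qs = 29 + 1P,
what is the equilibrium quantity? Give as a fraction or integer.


First find equilibrium price:
85 - 1P = 29 + 1P
P* = 56/2 = 28
Then substitute into demand:
Q* = 85 - 1 * 28 = 57

57


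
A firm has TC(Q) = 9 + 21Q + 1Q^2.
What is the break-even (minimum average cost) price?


AC(Q) = 9/Q + 21 + 1Q
To minimize: dAC/dQ = -9/Q^2 + 1 = 0
Q^2 = 9/1 = 9
Q* = 3
Min AC = 9/3 + 21 + 1*3
Min AC = 3 + 21 + 3 = 27

27


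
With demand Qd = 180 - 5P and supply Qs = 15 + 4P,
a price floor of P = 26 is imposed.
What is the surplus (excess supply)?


At P = 26:
Qd = 180 - 5*26 = 50
Qs = 15 + 4*26 = 119
Surplus = Qs - Qd = 119 - 50 = 69

69


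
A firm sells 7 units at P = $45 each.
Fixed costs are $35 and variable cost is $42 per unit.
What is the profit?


Total Revenue = P * Q = 45 * 7 = $315
Total Cost = FC + VC*Q = 35 + 42*7 = $329
Profit = TR - TC = 315 - 329 = $-14

$-14


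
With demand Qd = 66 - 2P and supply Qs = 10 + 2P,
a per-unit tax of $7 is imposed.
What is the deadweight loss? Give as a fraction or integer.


Pre-tax equilibrium quantity: Q* = 38
Post-tax equilibrium quantity: Q_tax = 31
Reduction in quantity: Q* - Q_tax = 7
DWL = (1/2) * tax * (Q* - Q_tax)
DWL = (1/2) * 7 * 7 = 49/2

49/2


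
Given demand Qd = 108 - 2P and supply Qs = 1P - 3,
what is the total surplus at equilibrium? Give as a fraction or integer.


Find equilibrium: 108 - 2P = 1P - 3
108 + 3 = 3P
P* = 111/3 = 37
Q* = 1*37 - 3 = 34
Inverse demand: P = 54 - Q/2, so P_max = 54
Inverse supply: P = 3 + Q/1, so P_min = 3
CS = (1/2) * 34 * (54 - 37) = 289
PS = (1/2) * 34 * (37 - 3) = 578
TS = CS + PS = 289 + 578 = 867

867


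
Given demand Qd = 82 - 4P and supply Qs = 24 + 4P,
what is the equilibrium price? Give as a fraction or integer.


At equilibrium, Qd = Qs.
82 - 4P = 24 + 4P
82 - 24 = 4P + 4P
58 = 8P
P* = 58/8 = 29/4

29/4


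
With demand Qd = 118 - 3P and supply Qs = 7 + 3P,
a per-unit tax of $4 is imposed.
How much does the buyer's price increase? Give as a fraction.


With a per-unit tax, the buyer's price increase depends on relative slopes.
Supply slope: d = 3, Demand slope: b = 3
Buyer's price increase = d * tax / (b + d)
= 3 * 4 / (3 + 3)
= 12 / 6 = 2

2


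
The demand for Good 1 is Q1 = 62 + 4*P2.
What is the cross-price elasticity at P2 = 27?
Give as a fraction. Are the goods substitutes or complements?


dQ1/dP2 = 4
At P2 = 27: Q1 = 62 + 4*27 = 170
Exy = (dQ1/dP2)(P2/Q1) = 4 * 27 / 170 = 54/85
Since Exy > 0, the goods are substitutes.

54/85 (substitutes)


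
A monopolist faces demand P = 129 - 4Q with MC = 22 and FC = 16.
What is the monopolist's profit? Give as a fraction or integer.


MR = MC: 129 - 8Q = 22
Q* = 107/8
P* = 129 - 4*107/8 = 151/2
Profit = (P* - MC)*Q* - FC
= (151/2 - 22)*107/8 - 16
= 107/2*107/8 - 16
= 11449/16 - 16 = 11193/16

11193/16


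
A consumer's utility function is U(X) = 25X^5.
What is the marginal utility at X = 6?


MU = dU/dX = 25*5*X^(5-1)
MU = 125*X^4
At X = 6:
MU = 125 * 6^4
MU = 125 * 1296 = 162000

162000


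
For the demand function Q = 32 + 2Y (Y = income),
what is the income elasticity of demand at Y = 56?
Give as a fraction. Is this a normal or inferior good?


dQ/dY = 2
At Y = 56: Q = 32 + 2*56 = 144
Ey = (dQ/dY)(Y/Q) = 2 * 56 / 144 = 7/9
Since Ey > 0, this is a normal good.

7/9 (normal good)


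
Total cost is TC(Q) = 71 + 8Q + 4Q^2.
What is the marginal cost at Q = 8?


MC = dTC/dQ = 8 + 2*4*Q
At Q = 8:
MC = 8 + 8*8
MC = 8 + 64 = 72

72


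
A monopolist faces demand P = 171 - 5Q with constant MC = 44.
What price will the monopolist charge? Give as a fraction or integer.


MR = 171 - 10Q
Set MR = MC: 171 - 10Q = 44
Q* = 127/10
Substitute into demand:
P* = 171 - 5*127/10 = 215/2

215/2


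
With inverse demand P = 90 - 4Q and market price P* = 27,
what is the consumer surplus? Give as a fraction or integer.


Maximum willingness to pay (at Q=0): P_max = 90
Quantity demanded at P* = 27:
Q* = (90 - 27)/4 = 63/4
CS = (1/2) * Q* * (P_max - P*)
CS = (1/2) * 63/4 * (90 - 27)
CS = (1/2) * 63/4 * 63 = 3969/8

3969/8


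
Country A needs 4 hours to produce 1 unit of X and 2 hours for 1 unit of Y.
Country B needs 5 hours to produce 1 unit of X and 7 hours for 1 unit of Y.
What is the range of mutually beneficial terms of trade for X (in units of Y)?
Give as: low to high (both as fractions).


Opportunity cost of X for Country A = hours_X / hours_Y = 4/2 = 2 units of Y
Opportunity cost of X for Country B = hours_X / hours_Y = 5/7 = 5/7 units of Y
Terms of trade must be between the two opportunity costs.
Range: 5/7 to 2

5/7 to 2


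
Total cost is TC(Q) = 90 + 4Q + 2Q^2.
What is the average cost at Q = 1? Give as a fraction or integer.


TC(1) = 90 + 4*1 + 2*1^2
TC(1) = 90 + 4 + 2 = 96
AC = TC/Q = 96/1 = 96

96


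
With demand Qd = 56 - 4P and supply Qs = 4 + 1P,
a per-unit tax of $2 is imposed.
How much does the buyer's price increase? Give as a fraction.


With a per-unit tax, the buyer's price increase depends on relative slopes.
Supply slope: d = 1, Demand slope: b = 4
Buyer's price increase = d * tax / (b + d)
= 1 * 2 / (4 + 1)
= 2 / 5 = 2/5

2/5


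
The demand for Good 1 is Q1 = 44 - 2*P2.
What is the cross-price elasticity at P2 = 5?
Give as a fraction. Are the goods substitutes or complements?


dQ1/dP2 = -2
At P2 = 5: Q1 = 44 - 2*5 = 34
Exy = (dQ1/dP2)(P2/Q1) = -2 * 5 / 34 = -5/17
Since Exy < 0, the goods are complements.

-5/17 (complements)


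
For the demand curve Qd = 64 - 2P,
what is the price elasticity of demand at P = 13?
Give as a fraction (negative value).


dQ/dP = -2
At P = 13: Q = 64 - 2*13 = 38
E = (dQ/dP)(P/Q) = (-2)(13/38) = -13/19

-13/19


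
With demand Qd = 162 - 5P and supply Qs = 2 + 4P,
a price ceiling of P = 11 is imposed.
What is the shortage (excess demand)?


At P = 11:
Qd = 162 - 5*11 = 107
Qs = 2 + 4*11 = 46
Shortage = Qd - Qs = 107 - 46 = 61

61


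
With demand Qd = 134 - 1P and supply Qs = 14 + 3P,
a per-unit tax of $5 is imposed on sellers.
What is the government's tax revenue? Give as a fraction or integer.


With tax on sellers, new supply: Qs' = 14 + 3(P - 5)
= 3P - 1
New equilibrium quantity:
Q_new = 401/4
Tax revenue = tax * Q_new = 5 * 401/4 = 2005/4

2005/4


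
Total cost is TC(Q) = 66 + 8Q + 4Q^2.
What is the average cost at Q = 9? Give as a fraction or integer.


TC(9) = 66 + 8*9 + 4*9^2
TC(9) = 66 + 72 + 324 = 462
AC = TC/Q = 462/9 = 154/3

154/3


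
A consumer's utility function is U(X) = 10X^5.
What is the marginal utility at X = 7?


MU = dU/dX = 10*5*X^(5-1)
MU = 50*X^4
At X = 7:
MU = 50 * 7^4
MU = 50 * 2401 = 120050

120050


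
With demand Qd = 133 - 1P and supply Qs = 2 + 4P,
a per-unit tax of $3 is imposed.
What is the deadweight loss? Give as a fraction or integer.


Pre-tax equilibrium quantity: Q* = 534/5
Post-tax equilibrium quantity: Q_tax = 522/5
Reduction in quantity: Q* - Q_tax = 12/5
DWL = (1/2) * tax * (Q* - Q_tax)
DWL = (1/2) * 3 * 12/5 = 18/5

18/5


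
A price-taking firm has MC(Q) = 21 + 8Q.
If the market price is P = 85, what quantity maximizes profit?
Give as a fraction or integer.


In perfect competition, profit is maximized where P = MC.
85 = 21 + 8Q
64 = 8Q
Q* = 64/8 = 8

8


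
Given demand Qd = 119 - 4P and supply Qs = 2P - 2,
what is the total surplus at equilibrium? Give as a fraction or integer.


Find equilibrium: 119 - 4P = 2P - 2
119 + 2 = 6P
P* = 121/6 = 121/6
Q* = 2*121/6 - 2 = 115/3
Inverse demand: P = 119/4 - Q/4, so P_max = 119/4
Inverse supply: P = 1 + Q/2, so P_min = 1
CS = (1/2) * 115/3 * (119/4 - 121/6) = 13225/72
PS = (1/2) * 115/3 * (121/6 - 1) = 13225/36
TS = CS + PS = 13225/72 + 13225/36 = 13225/24

13225/24


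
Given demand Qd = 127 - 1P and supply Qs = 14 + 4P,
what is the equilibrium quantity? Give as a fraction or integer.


First find equilibrium price:
127 - 1P = 14 + 4P
P* = 113/5 = 113/5
Then substitute into demand:
Q* = 127 - 1 * 113/5 = 522/5

522/5


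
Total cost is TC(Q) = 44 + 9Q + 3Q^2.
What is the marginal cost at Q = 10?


MC = dTC/dQ = 9 + 2*3*Q
At Q = 10:
MC = 9 + 6*10
MC = 9 + 60 = 69

69


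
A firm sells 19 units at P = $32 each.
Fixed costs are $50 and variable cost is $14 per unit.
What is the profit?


Total Revenue = P * Q = 32 * 19 = $608
Total Cost = FC + VC*Q = 50 + 14*19 = $316
Profit = TR - TC = 608 - 316 = $292

$292


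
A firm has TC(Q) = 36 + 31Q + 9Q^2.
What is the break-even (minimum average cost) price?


AC(Q) = 36/Q + 31 + 9Q
To minimize: dAC/dQ = -36/Q^2 + 9 = 0
Q^2 = 36/9 = 4
Q* = 2
Min AC = 36/2 + 31 + 9*2
Min AC = 18 + 31 + 18 = 67

67


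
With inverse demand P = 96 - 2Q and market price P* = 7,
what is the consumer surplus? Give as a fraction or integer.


Maximum willingness to pay (at Q=0): P_max = 96
Quantity demanded at P* = 7:
Q* = (96 - 7)/2 = 89/2
CS = (1/2) * Q* * (P_max - P*)
CS = (1/2) * 89/2 * (96 - 7)
CS = (1/2) * 89/2 * 89 = 7921/4

7921/4


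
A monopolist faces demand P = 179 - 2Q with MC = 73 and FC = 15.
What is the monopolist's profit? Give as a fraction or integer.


MR = MC: 179 - 4Q = 73
Q* = 53/2
P* = 179 - 2*53/2 = 126
Profit = (P* - MC)*Q* - FC
= (126 - 73)*53/2 - 15
= 53*53/2 - 15
= 2809/2 - 15 = 2779/2

2779/2


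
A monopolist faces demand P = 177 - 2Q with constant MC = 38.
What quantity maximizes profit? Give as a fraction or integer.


TR = P*Q = (177 - 2Q)Q = 177Q - 2Q^2
MR = dTR/dQ = 177 - 4Q
Set MR = MC:
177 - 4Q = 38
139 = 4Q
Q* = 139/4 = 139/4

139/4


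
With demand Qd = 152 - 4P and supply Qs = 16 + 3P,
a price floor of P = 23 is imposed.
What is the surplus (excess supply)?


At P = 23:
Qd = 152 - 4*23 = 60
Qs = 16 + 3*23 = 85
Surplus = Qs - Qd = 85 - 60 = 25

25


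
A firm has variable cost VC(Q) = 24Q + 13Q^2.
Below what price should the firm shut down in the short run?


AVC(Q) = VC(Q)/Q = 24 + 13Q
AVC is increasing in Q, so minimum AVC is at Q -> 0+.
Min AVC = 24
The firm should shut down if P < 24.

24


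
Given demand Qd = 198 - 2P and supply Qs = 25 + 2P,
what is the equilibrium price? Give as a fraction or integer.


At equilibrium, Qd = Qs.
198 - 2P = 25 + 2P
198 - 25 = 2P + 2P
173 = 4P
P* = 173/4 = 173/4

173/4


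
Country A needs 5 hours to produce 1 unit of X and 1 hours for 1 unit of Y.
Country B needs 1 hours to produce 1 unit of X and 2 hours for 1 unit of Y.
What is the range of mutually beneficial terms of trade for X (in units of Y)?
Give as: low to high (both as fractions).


Opportunity cost of X for Country A = hours_X / hours_Y = 5/1 = 5 units of Y
Opportunity cost of X for Country B = hours_X / hours_Y = 1/2 = 1/2 units of Y
Terms of trade must be between the two opportunity costs.
Range: 1/2 to 5

1/2 to 5


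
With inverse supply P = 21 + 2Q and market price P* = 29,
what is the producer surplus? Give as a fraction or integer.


Minimum supply price (at Q=0): P_min = 21
Quantity supplied at P* = 29:
Q* = (29 - 21)/2 = 4
PS = (1/2) * Q* * (P* - P_min)
PS = (1/2) * 4 * (29 - 21)
PS = (1/2) * 4 * 8 = 16

16


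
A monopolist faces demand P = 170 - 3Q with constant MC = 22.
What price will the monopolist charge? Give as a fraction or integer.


MR = 170 - 6Q
Set MR = MC: 170 - 6Q = 22
Q* = 74/3
Substitute into demand:
P* = 170 - 3*74/3 = 96

96


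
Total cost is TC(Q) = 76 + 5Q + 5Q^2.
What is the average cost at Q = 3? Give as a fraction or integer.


TC(3) = 76 + 5*3 + 5*3^2
TC(3) = 76 + 15 + 45 = 136
AC = TC/Q = 136/3 = 136/3

136/3


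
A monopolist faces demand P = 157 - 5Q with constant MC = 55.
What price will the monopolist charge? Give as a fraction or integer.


MR = 157 - 10Q
Set MR = MC: 157 - 10Q = 55
Q* = 51/5
Substitute into demand:
P* = 157 - 5*51/5 = 106

106


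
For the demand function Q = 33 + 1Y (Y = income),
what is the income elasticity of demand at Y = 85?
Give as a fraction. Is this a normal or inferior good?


dQ/dY = 1
At Y = 85: Q = 33 + 1*85 = 118
Ey = (dQ/dY)(Y/Q) = 1 * 85 / 118 = 85/118
Since Ey > 0, this is a normal good.

85/118 (normal good)


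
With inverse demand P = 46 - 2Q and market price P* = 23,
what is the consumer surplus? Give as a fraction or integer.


Maximum willingness to pay (at Q=0): P_max = 46
Quantity demanded at P* = 23:
Q* = (46 - 23)/2 = 23/2
CS = (1/2) * Q* * (P_max - P*)
CS = (1/2) * 23/2 * (46 - 23)
CS = (1/2) * 23/2 * 23 = 529/4

529/4


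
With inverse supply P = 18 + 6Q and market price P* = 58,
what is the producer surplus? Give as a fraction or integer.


Minimum supply price (at Q=0): P_min = 18
Quantity supplied at P* = 58:
Q* = (58 - 18)/6 = 20/3
PS = (1/2) * Q* * (P* - P_min)
PS = (1/2) * 20/3 * (58 - 18)
PS = (1/2) * 20/3 * 40 = 400/3

400/3


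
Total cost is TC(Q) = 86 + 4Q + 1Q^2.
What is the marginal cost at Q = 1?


MC = dTC/dQ = 4 + 2*1*Q
At Q = 1:
MC = 4 + 2*1
MC = 4 + 2 = 6

6


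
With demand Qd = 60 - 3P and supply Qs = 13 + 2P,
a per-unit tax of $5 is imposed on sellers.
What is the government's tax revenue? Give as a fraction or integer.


With tax on sellers, new supply: Qs' = 13 + 2(P - 5)
= 3 + 2P
New equilibrium quantity:
Q_new = 129/5
Tax revenue = tax * Q_new = 5 * 129/5 = 129

129


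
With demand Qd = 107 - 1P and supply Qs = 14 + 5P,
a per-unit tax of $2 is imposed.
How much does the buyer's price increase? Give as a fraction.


With a per-unit tax, the buyer's price increase depends on relative slopes.
Supply slope: d = 5, Demand slope: b = 1
Buyer's price increase = d * tax / (b + d)
= 5 * 2 / (1 + 5)
= 10 / 6 = 5/3

5/3


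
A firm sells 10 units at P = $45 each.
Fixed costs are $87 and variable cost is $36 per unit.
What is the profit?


Total Revenue = P * Q = 45 * 10 = $450
Total Cost = FC + VC*Q = 87 + 36*10 = $447
Profit = TR - TC = 450 - 447 = $3

$3


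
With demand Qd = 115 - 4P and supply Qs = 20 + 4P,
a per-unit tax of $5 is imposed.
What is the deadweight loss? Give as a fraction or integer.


Pre-tax equilibrium quantity: Q* = 135/2
Post-tax equilibrium quantity: Q_tax = 115/2
Reduction in quantity: Q* - Q_tax = 10
DWL = (1/2) * tax * (Q* - Q_tax)
DWL = (1/2) * 5 * 10 = 25

25


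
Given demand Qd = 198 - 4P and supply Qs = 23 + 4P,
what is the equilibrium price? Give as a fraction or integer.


At equilibrium, Qd = Qs.
198 - 4P = 23 + 4P
198 - 23 = 4P + 4P
175 = 8P
P* = 175/8 = 175/8

175/8


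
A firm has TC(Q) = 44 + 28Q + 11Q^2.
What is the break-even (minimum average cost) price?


AC(Q) = 44/Q + 28 + 11Q
To minimize: dAC/dQ = -44/Q^2 + 11 = 0
Q^2 = 44/11 = 4
Q* = 2
Min AC = 44/2 + 28 + 11*2
Min AC = 22 + 28 + 22 = 72

72


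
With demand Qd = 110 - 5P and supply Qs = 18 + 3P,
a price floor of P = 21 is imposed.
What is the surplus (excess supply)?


At P = 21:
Qd = 110 - 5*21 = 5
Qs = 18 + 3*21 = 81
Surplus = Qs - Qd = 81 - 5 = 76

76


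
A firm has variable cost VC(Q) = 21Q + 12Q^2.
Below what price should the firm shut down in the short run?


AVC(Q) = VC(Q)/Q = 21 + 12Q
AVC is increasing in Q, so minimum AVC is at Q -> 0+.
Min AVC = 21
The firm should shut down if P < 21.

21


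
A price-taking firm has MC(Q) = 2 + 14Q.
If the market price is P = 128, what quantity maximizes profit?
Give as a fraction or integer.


In perfect competition, profit is maximized where P = MC.
128 = 2 + 14Q
126 = 14Q
Q* = 126/14 = 9

9


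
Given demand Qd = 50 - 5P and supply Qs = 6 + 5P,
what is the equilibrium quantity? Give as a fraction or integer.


First find equilibrium price:
50 - 5P = 6 + 5P
P* = 44/10 = 22/5
Then substitute into demand:
Q* = 50 - 5 * 22/5 = 28

28


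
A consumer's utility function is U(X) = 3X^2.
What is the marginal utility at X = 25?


MU = dU/dX = 3*2*X^(2-1)
MU = 6*X^1
At X = 25:
MU = 6 * 25^1
MU = 6 * 25 = 150

150


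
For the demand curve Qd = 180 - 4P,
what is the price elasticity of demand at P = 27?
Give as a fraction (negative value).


dQ/dP = -4
At P = 27: Q = 180 - 4*27 = 72
E = (dQ/dP)(P/Q) = (-4)(27/72) = -3/2

-3/2


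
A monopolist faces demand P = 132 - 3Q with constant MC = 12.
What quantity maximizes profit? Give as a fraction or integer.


TR = P*Q = (132 - 3Q)Q = 132Q - 3Q^2
MR = dTR/dQ = 132 - 6Q
Set MR = MC:
132 - 6Q = 12
120 = 6Q
Q* = 120/6 = 20

20


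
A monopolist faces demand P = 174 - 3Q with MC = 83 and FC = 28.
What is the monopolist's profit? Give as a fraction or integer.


MR = MC: 174 - 6Q = 83
Q* = 91/6
P* = 174 - 3*91/6 = 257/2
Profit = (P* - MC)*Q* - FC
= (257/2 - 83)*91/6 - 28
= 91/2*91/6 - 28
= 8281/12 - 28 = 7945/12

7945/12


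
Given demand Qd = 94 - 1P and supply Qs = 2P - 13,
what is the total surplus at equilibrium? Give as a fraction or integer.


Find equilibrium: 94 - 1P = 2P - 13
94 + 13 = 3P
P* = 107/3 = 107/3
Q* = 2*107/3 - 13 = 175/3
Inverse demand: P = 94 - Q/1, so P_max = 94
Inverse supply: P = 13/2 + Q/2, so P_min = 13/2
CS = (1/2) * 175/3 * (94 - 107/3) = 30625/18
PS = (1/2) * 175/3 * (107/3 - 13/2) = 30625/36
TS = CS + PS = 30625/18 + 30625/36 = 30625/12

30625/12


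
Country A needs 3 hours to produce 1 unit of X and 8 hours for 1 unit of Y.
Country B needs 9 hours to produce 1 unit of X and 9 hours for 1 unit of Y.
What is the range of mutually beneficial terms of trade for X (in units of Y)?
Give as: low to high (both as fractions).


Opportunity cost of X for Country A = hours_X / hours_Y = 3/8 = 3/8 units of Y
Opportunity cost of X for Country B = hours_X / hours_Y = 9/9 = 1 units of Y
Terms of trade must be between the two opportunity costs.
Range: 3/8 to 1

3/8 to 1


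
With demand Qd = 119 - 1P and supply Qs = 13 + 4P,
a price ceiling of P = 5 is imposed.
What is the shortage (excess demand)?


At P = 5:
Qd = 119 - 1*5 = 114
Qs = 13 + 4*5 = 33
Shortage = Qd - Qs = 114 - 33 = 81

81


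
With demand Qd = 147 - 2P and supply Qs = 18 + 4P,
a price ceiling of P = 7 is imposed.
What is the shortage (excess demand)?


At P = 7:
Qd = 147 - 2*7 = 133
Qs = 18 + 4*7 = 46
Shortage = Qd - Qs = 133 - 46 = 87

87


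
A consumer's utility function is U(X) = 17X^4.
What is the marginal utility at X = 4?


MU = dU/dX = 17*4*X^(4-1)
MU = 68*X^3
At X = 4:
MU = 68 * 4^3
MU = 68 * 64 = 4352

4352


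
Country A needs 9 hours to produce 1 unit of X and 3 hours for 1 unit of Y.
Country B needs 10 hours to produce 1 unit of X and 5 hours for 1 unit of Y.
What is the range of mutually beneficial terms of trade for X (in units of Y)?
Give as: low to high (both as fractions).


Opportunity cost of X for Country A = hours_X / hours_Y = 9/3 = 3 units of Y
Opportunity cost of X for Country B = hours_X / hours_Y = 10/5 = 2 units of Y
Terms of trade must be between the two opportunity costs.
Range: 2 to 3

2 to 3


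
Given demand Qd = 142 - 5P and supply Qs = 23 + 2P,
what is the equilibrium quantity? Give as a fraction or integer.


First find equilibrium price:
142 - 5P = 23 + 2P
P* = 119/7 = 17
Then substitute into demand:
Q* = 142 - 5 * 17 = 57

57


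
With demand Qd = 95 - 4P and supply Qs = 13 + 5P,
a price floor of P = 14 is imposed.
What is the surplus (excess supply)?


At P = 14:
Qd = 95 - 4*14 = 39
Qs = 13 + 5*14 = 83
Surplus = Qs - Qd = 83 - 39 = 44

44


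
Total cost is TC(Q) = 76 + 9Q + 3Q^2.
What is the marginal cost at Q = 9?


MC = dTC/dQ = 9 + 2*3*Q
At Q = 9:
MC = 9 + 6*9
MC = 9 + 54 = 63

63


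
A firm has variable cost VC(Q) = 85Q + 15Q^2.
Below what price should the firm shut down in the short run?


AVC(Q) = VC(Q)/Q = 85 + 15Q
AVC is increasing in Q, so minimum AVC is at Q -> 0+.
Min AVC = 85
The firm should shut down if P < 85.

85


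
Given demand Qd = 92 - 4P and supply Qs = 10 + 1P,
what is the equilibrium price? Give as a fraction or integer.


At equilibrium, Qd = Qs.
92 - 4P = 10 + 1P
92 - 10 = 4P + 1P
82 = 5P
P* = 82/5 = 82/5

82/5


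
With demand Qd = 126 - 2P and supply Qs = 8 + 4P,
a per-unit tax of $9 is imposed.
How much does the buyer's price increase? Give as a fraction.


With a per-unit tax, the buyer's price increase depends on relative slopes.
Supply slope: d = 4, Demand slope: b = 2
Buyer's price increase = d * tax / (b + d)
= 4 * 9 / (2 + 4)
= 36 / 6 = 6

6


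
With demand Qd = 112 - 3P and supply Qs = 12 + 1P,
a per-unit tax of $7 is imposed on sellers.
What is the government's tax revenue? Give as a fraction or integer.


With tax on sellers, new supply: Qs' = 12 + 1(P - 7)
= 5 + 1P
New equilibrium quantity:
Q_new = 127/4
Tax revenue = tax * Q_new = 7 * 127/4 = 889/4

889/4


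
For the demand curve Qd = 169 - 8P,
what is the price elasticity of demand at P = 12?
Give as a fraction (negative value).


dQ/dP = -8
At P = 12: Q = 169 - 8*12 = 73
E = (dQ/dP)(P/Q) = (-8)(12/73) = -96/73

-96/73


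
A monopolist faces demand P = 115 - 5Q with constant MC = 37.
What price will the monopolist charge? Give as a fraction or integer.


MR = 115 - 10Q
Set MR = MC: 115 - 10Q = 37
Q* = 39/5
Substitute into demand:
P* = 115 - 5*39/5 = 76

76


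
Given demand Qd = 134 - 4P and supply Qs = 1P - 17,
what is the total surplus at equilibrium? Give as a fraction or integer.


Find equilibrium: 134 - 4P = 1P - 17
134 + 17 = 5P
P* = 151/5 = 151/5
Q* = 1*151/5 - 17 = 66/5
Inverse demand: P = 67/2 - Q/4, so P_max = 67/2
Inverse supply: P = 17 + Q/1, so P_min = 17
CS = (1/2) * 66/5 * (67/2 - 151/5) = 1089/50
PS = (1/2) * 66/5 * (151/5 - 17) = 2178/25
TS = CS + PS = 1089/50 + 2178/25 = 1089/10

1089/10


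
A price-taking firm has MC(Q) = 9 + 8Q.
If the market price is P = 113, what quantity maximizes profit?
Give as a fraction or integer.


In perfect competition, profit is maximized where P = MC.
113 = 9 + 8Q
104 = 8Q
Q* = 104/8 = 13

13


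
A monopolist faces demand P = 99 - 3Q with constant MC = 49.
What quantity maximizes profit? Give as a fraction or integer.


TR = P*Q = (99 - 3Q)Q = 99Q - 3Q^2
MR = dTR/dQ = 99 - 6Q
Set MR = MC:
99 - 6Q = 49
50 = 6Q
Q* = 50/6 = 25/3

25/3


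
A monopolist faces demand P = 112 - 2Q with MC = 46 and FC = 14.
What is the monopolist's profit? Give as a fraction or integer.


MR = MC: 112 - 4Q = 46
Q* = 33/2
P* = 112 - 2*33/2 = 79
Profit = (P* - MC)*Q* - FC
= (79 - 46)*33/2 - 14
= 33*33/2 - 14
= 1089/2 - 14 = 1061/2

1061/2


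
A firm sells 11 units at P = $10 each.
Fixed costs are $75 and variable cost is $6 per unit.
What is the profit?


Total Revenue = P * Q = 10 * 11 = $110
Total Cost = FC + VC*Q = 75 + 6*11 = $141
Profit = TR - TC = 110 - 141 = $-31

$-31


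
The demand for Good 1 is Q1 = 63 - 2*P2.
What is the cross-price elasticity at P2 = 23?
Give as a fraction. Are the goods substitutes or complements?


dQ1/dP2 = -2
At P2 = 23: Q1 = 63 - 2*23 = 17
Exy = (dQ1/dP2)(P2/Q1) = -2 * 23 / 17 = -46/17
Since Exy < 0, the goods are complements.

-46/17 (complements)


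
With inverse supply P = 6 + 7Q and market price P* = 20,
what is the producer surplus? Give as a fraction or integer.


Minimum supply price (at Q=0): P_min = 6
Quantity supplied at P* = 20:
Q* = (20 - 6)/7 = 2
PS = (1/2) * Q* * (P* - P_min)
PS = (1/2) * 2 * (20 - 6)
PS = (1/2) * 2 * 14 = 14

14


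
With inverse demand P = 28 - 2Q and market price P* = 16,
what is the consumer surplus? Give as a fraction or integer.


Maximum willingness to pay (at Q=0): P_max = 28
Quantity demanded at P* = 16:
Q* = (28 - 16)/2 = 6
CS = (1/2) * Q* * (P_max - P*)
CS = (1/2) * 6 * (28 - 16)
CS = (1/2) * 6 * 12 = 36

36


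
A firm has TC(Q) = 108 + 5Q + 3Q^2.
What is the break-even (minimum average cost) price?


AC(Q) = 108/Q + 5 + 3Q
To minimize: dAC/dQ = -108/Q^2 + 3 = 0
Q^2 = 108/3 = 36
Q* = 6
Min AC = 108/6 + 5 + 3*6
Min AC = 18 + 5 + 18 = 41

41


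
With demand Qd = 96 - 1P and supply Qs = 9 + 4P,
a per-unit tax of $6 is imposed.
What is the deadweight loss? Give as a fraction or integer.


Pre-tax equilibrium quantity: Q* = 393/5
Post-tax equilibrium quantity: Q_tax = 369/5
Reduction in quantity: Q* - Q_tax = 24/5
DWL = (1/2) * tax * (Q* - Q_tax)
DWL = (1/2) * 6 * 24/5 = 72/5

72/5


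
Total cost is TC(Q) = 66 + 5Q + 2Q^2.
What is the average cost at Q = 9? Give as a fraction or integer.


TC(9) = 66 + 5*9 + 2*9^2
TC(9) = 66 + 45 + 162 = 273
AC = TC/Q = 273/9 = 91/3

91/3


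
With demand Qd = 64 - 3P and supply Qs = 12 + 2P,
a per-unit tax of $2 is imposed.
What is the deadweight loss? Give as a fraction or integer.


Pre-tax equilibrium quantity: Q* = 164/5
Post-tax equilibrium quantity: Q_tax = 152/5
Reduction in quantity: Q* - Q_tax = 12/5
DWL = (1/2) * tax * (Q* - Q_tax)
DWL = (1/2) * 2 * 12/5 = 12/5

12/5


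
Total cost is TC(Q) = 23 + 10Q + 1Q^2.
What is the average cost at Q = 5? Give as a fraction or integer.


TC(5) = 23 + 10*5 + 1*5^2
TC(5) = 23 + 50 + 25 = 98
AC = TC/Q = 98/5 = 98/5

98/5


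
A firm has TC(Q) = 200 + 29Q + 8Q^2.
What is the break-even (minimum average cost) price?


AC(Q) = 200/Q + 29 + 8Q
To minimize: dAC/dQ = -200/Q^2 + 8 = 0
Q^2 = 200/8 = 25
Q* = 5
Min AC = 200/5 + 29 + 8*5
Min AC = 40 + 29 + 40 = 109

109


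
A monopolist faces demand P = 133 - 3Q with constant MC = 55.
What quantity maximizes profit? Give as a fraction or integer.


TR = P*Q = (133 - 3Q)Q = 133Q - 3Q^2
MR = dTR/dQ = 133 - 6Q
Set MR = MC:
133 - 6Q = 55
78 = 6Q
Q* = 78/6 = 13

13


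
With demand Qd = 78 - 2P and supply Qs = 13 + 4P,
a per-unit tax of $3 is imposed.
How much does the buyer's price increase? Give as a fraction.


With a per-unit tax, the buyer's price increase depends on relative slopes.
Supply slope: d = 4, Demand slope: b = 2
Buyer's price increase = d * tax / (b + d)
= 4 * 3 / (2 + 4)
= 12 / 6 = 2

2


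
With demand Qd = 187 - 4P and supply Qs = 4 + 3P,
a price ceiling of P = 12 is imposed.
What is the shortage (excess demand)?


At P = 12:
Qd = 187 - 4*12 = 139
Qs = 4 + 3*12 = 40
Shortage = Qd - Qs = 139 - 40 = 99

99


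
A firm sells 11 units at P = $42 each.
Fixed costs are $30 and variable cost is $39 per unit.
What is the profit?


Total Revenue = P * Q = 42 * 11 = $462
Total Cost = FC + VC*Q = 30 + 39*11 = $459
Profit = TR - TC = 462 - 459 = $3

$3


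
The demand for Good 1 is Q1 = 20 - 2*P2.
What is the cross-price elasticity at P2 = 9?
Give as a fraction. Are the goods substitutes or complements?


dQ1/dP2 = -2
At P2 = 9: Q1 = 20 - 2*9 = 2
Exy = (dQ1/dP2)(P2/Q1) = -2 * 9 / 2 = -9
Since Exy < 0, the goods are complements.

-9 (complements)


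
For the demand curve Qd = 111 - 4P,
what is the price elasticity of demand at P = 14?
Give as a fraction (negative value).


dQ/dP = -4
At P = 14: Q = 111 - 4*14 = 55
E = (dQ/dP)(P/Q) = (-4)(14/55) = -56/55

-56/55
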